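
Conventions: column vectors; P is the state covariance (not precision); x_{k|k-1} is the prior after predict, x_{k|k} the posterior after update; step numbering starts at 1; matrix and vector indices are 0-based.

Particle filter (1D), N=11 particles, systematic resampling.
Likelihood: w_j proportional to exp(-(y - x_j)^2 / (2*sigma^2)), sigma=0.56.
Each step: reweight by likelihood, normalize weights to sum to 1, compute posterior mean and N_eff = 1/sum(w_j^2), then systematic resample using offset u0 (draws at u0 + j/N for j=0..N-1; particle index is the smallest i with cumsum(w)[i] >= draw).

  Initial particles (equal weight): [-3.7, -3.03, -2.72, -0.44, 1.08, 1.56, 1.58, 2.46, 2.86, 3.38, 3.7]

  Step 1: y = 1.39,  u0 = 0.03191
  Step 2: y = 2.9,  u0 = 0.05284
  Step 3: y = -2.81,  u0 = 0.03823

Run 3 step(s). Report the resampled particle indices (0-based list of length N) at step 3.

step 1: w=[0.0000, 0.0000, 0.0000, 0.0016, 0.2902, 0.3230, 0.3193, 0.0545, 0.0108, 0.0006, 0.0001]  mean=1.4882  Neff=3.4068  idx=[4, 4, 4, 5, 5, 5, 5, 6, 6, 6, 7]
step 2: w=[0.0044, 0.0044, 0.0044, 0.0490, 0.0490, 0.0490, 0.0490, 0.0534, 0.0534, 0.0534, 0.6306]  mean=2.1245  Neff=2.4043  idx=[3, 5, 7, 9, 10, 10, 10, 10, 10, 10, 10]
step 3: w=[0.2847, 0.2847, 0.2153, 0.2153, 0.0000, 0.0000, 0.0000, 0.0000, 0.0000, 0.0000, 0.0000]  mean=1.5686  Neff=3.9244  idx=[0, 0, 0, 1, 1, 1, 2, 2, 2, 3, 3]

resampled_idx = [0, 0, 0, 1, 1, 1, 2, 2, 2, 3, 3]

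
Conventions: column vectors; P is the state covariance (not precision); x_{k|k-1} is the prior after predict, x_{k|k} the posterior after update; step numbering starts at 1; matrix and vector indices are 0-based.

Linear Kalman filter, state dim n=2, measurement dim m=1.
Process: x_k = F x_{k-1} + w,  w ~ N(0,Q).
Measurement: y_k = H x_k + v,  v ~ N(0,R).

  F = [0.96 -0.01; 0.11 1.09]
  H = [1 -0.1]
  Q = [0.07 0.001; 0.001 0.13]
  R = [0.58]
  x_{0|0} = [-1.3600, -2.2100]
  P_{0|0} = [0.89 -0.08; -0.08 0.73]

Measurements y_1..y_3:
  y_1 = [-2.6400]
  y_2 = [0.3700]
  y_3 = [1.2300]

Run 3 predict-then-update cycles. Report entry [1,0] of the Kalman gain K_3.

K[1,0] = -0.0551

step 1: x^-=[-1.2835, -2.5585]  P^-=[0.8918 0.0034; 0.0034 0.9889]  S=[1.4810]  K=[0.6019; -0.0645]  nu=[-1.6124]  x^+=[-2.2540, -2.4545]  P^+=[0.3552 0.0609; 0.0609 0.9827]
step 2: x^-=[-2.1393, -2.9234]  P^-=[0.3963 0.0914; 0.0914 1.3165]  S=[0.9712]  K=[0.3986; -0.0414]  nu=[2.2170]  x^+=[-1.2555, -3.0152]  P^+=[0.2420 0.1075; 0.1075 1.3148]
step 3: x^-=[-1.1752, -3.4247]  P^-=[0.2911 0.1246; 0.1246 1.7208]  S=[0.8634]  K=[0.3227; -0.0551]  nu=[2.0627]  x^+=[-0.5095, -3.5382]  P^+=[0.2012 0.1399; 0.1399 1.7182]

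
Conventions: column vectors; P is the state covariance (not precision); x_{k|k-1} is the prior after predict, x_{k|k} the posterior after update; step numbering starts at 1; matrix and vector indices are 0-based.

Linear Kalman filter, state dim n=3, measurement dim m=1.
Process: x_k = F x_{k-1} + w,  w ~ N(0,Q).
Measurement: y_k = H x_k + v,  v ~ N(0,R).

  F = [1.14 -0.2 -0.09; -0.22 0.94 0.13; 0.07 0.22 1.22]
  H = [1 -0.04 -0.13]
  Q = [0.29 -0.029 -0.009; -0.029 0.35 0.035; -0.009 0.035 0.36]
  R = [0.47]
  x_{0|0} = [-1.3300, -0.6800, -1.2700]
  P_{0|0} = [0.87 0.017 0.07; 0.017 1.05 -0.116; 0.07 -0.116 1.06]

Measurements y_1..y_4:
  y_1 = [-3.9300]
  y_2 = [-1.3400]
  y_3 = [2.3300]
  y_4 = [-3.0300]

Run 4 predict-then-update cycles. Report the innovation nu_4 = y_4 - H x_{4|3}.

innov = [-5.2024]

step 1: x^-=[-1.2659, -0.5117, -1.7921]  P^-=[1.4449 -0.4134 0.0294; -0.4134 1.2984 0.2527; 0.0294 0.2527 1.9430]  S=[1.9779]  K=[0.7370; -0.2519; -0.1180]  nu=[-2.9175]  x^+=[-3.4160, 0.2232, -1.4479]  P^+=[0.3707 -0.0463 0.2013; -0.0463 1.1729 0.1939; 0.2013 0.1939 1.9155]
step 2: x^-=[-3.8086, 0.7731, -1.9565]  P^-=[0.8210 -0.4041 -0.0247; -0.4041 1.4917 0.7505; -0.0247 0.7505 3.4066]  S=[1.3975]  K=[0.6013; -0.4017; -0.3561]  nu=[2.2452]  x^+=[-2.4585, -0.1288, -2.7559]  P^+=[0.3156 -0.0666 0.2745; -0.0666 1.2662 0.5506; 0.2745 0.5506 3.2294]
step 3: x^-=[-2.5289, 0.0616, -3.5627]  P^-=[0.7709 -0.4730 -0.1751; -0.4730 1.6851 1.3791; -0.1751 1.3791 5.5700]  S=[1.4354]  K=[0.5661; -0.5014; -0.6649]  nu=[4.3982]  x^+=[-0.0392, -2.1438, -6.4869]  P^+=[0.3109 -0.0656 0.3651; -0.0656 1.3242 0.9006; 0.3651 0.9006 4.9354]
step 4: x^-=[0.9679, -2.8498, -8.3884]  P^-=[0.7744 -0.5251 -0.3319; -0.5251 1.8449 2.0495; -0.3319 2.0495 8.3153]  S=[1.5375]  K=[0.5454; -0.5628; -0.9723]  nu=[-5.2024]  x^+=[-1.8695, 0.0783, -3.3302]  P^+=[0.3171 -0.0532 0.4834; -0.0532 1.3578 1.2081; 0.4834 1.2081 6.8618]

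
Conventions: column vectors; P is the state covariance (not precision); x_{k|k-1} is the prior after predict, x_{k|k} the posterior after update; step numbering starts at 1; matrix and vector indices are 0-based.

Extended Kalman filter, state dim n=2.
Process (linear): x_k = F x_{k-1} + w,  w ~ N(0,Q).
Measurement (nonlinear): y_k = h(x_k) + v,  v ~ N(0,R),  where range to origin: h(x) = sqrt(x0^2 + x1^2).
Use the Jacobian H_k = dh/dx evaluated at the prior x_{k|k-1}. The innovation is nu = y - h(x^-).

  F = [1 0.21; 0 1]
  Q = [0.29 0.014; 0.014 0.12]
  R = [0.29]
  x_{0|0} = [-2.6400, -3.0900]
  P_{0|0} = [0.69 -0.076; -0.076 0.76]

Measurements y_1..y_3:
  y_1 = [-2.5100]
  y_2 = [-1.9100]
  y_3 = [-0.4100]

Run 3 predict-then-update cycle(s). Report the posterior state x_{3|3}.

x_post = [-0.0700, -0.1956]

step 1: x^-=[-3.2889, -3.0900]  P^-=[0.9816 0.0976; 0.0976 0.8800]  H_jac=[-0.7288 -0.6847]  S=[1.3214]  K=[-0.5920; -0.5098]  nu=[-7.0228]  x^+=[0.8684, 0.4905]  P^+=[0.5185 -0.3012; -0.3012 0.5365]
step 2: x^-=[0.9714, 0.4905]  P^-=[0.7057 -0.1745; -0.1745 0.6565]  H_jac=[0.8927 0.4507]  S=[0.8453]  K=[0.6522; 0.1658]  nu=[-2.9982]  x^+=[-0.9840, -0.0065]  P^+=[0.3462 -0.2659; -0.2659 0.6333]
step 3: x^-=[-0.9854, -0.0065]  P^-=[0.5524 -0.1189; -0.1189 0.7533]  H_jac=[-1.0000 -0.0066]  S=[0.8408]  K=[-0.6560; 0.1355]  nu=[-1.3954]  x^+=[-0.0700, -0.1956]  P^+=[0.1905 -0.0442; -0.0442 0.7379]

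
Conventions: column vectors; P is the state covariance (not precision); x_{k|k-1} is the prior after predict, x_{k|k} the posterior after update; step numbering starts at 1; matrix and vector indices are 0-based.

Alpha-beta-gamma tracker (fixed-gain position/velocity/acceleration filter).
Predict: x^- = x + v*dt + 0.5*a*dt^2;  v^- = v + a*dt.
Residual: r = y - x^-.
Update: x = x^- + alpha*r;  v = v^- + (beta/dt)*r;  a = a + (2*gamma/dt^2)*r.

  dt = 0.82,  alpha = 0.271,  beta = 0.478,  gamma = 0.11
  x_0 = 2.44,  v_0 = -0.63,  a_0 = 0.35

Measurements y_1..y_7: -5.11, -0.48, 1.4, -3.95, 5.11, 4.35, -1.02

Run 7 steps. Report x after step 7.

step 1: x_pred=2.0411  r=-7.1511  x^+=0.1031  v^+=-4.5116  a^+=-1.9897
step 2: x_pred=-4.2653  r=3.7853  x^+=-3.2395  v^+=-3.9366  a^+=-0.7512
step 3: x_pred=-6.7200  r=8.1200  x^+=-4.5195  v^+=0.1808  a^+=1.9055
step 4: x_pred=-3.7306  r=-0.2194  x^+=-3.7901  v^+=1.6154  a^+=1.8338
step 5: x_pred=-1.8489  r=6.9589  x^+=0.0370  v^+=7.1756  a^+=4.1106
step 6: x_pred=7.3030  r=-2.9530  x^+=6.5027  v^+=8.8250  a^+=3.1444
step 7: x_pred=14.7964  r=-15.8164  x^+=10.5101  v^+=2.1836  a^+=-2.0305

x_post = 10.5101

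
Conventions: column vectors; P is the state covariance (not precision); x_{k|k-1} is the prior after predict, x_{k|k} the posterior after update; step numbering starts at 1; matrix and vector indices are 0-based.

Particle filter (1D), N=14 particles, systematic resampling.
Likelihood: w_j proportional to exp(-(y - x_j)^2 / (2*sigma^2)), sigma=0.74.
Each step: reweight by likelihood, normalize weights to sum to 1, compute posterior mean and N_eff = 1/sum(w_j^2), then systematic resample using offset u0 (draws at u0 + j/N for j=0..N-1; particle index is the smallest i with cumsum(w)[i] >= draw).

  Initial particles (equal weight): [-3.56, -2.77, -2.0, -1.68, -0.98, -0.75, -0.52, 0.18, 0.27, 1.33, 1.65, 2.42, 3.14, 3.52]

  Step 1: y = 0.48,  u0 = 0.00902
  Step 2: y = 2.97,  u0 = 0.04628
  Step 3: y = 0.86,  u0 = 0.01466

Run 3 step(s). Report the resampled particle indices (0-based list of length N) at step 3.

resampled_idx = [0, 0, 1, 2, 3, 4, 5, 5, 7, 8, 9, 10, 11, 13]

step 1: w=[0.0000, 0.0000, 0.0010, 0.0040, 0.0404, 0.0711, 0.1136, 0.2608, 0.2719, 0.1464, 0.0811, 0.0091, 0.0004, 0.0001]  mean=0.3117  Neff=5.2729  idx=[4, 5, 6, 6, 7, 7, 7, 8, 8, 8, 8, 9, 9, 10]
step 2: w=[0.0000, 0.0000, 0.0000, 0.0000, 0.0021, 0.0021, 0.0021, 0.0034, 0.0034, 0.0034, 0.0034, 0.2240, 0.2240, 0.5320]  mean=1.4785  Neff=2.6078  idx=[11, 11, 11, 12, 12, 12, 13, 13, 13, 13, 13, 13, 13, 13]
step 3: w=[0.0867, 0.0867, 0.0867, 0.0867, 0.0867, 0.0867, 0.0600, 0.0600, 0.0600, 0.0600, 0.0600, 0.0600, 0.0600, 0.0600]  mean=1.4836  Neff=13.5369  idx=[0, 0, 1, 2, 3, 4, 5, 5, 7, 8, 9, 10, 11, 13]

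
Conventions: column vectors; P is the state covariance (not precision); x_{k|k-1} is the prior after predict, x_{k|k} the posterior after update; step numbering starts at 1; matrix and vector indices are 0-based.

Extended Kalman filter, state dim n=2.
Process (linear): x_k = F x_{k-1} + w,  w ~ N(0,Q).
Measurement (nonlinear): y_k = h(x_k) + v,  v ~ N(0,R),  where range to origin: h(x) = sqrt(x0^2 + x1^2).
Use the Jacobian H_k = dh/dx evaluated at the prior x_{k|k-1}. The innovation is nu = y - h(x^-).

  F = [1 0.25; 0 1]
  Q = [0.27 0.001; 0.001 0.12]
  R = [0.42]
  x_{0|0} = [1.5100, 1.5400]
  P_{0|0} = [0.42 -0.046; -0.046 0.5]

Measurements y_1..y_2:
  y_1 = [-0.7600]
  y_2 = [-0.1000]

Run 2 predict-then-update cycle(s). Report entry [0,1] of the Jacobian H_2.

H_jac[0,1] = 0.6540

step 1: x^-=[1.8950, 1.5400]  P^-=[0.6983 0.0800; 0.0800 0.6200]  H_jac=[0.7761 0.6307]  S=[1.1654]  K=[0.5082; 0.3888]  nu=[-3.2018]  x^+=[0.2677, 0.2952]  P^+=[0.3972 -0.1503; -0.1503 0.4438]
step 2: x^-=[0.3415, 0.2952]  P^-=[0.6198 -0.0383; -0.0383 0.5638]  H_jac=[0.7565 0.6540]  S=[0.9779]  K=[0.4538; 0.3474]  nu=[-0.5514]  x^+=[0.0912, 0.1036]  P^+=[0.4184 -0.1925; -0.1925 0.4458]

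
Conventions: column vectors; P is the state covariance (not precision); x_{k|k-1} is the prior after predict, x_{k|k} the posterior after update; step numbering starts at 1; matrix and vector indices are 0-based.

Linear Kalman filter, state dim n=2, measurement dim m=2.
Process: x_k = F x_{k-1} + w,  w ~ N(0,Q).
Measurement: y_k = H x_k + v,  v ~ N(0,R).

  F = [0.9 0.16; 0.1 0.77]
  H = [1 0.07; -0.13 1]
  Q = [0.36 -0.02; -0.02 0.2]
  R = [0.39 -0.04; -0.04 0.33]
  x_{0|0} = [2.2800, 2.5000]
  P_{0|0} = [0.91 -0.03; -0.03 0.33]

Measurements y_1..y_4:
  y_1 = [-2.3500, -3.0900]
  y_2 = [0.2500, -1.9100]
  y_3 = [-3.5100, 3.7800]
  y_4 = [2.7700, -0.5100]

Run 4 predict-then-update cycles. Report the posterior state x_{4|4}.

step 1: x^-=[2.4520, 2.1530]  P^-=[1.0969 0.0813; 0.0813 0.4001]  S=[1.5002 -0.0740; -0.0740 0.7275]  K=[0.7345 -0.0095; 0.0998 0.5456]  nu=[-4.9527, -4.9242]  x^+=[-1.1387, -1.0279]  P^+=[0.2865 0.0047; 0.0047 0.1767]
step 2: x^-=[-1.1893, -0.9054]  P^-=[0.5979 0.0309; 0.0309 0.3083]  S=[0.9938 -0.0655; -0.0655 0.6404]  K=[0.6031 -0.0114; 0.0847 0.4839]  nu=[1.5027, -1.1592]  x^+=[-0.2698, -1.3390]  P^+=[0.2355 0.0027; 0.0027 0.1566]
step 3: x^-=[-0.4571, -1.0580]  P^-=[0.5555 0.0224; 0.0224 0.2956]  S=[0.9501 -0.0693; -0.0693 0.6292]  K=[0.5853 -0.0147; 0.0800 0.4740]  nu=[-2.9789, 4.7786]  x^+=[-2.2707, 0.9691]  P^+=[0.2287 0.0015; 0.0015 0.1534]
step 4: x^-=[-1.8885, 0.5191]  P^-=[0.5496 0.0205; 0.0205 0.2935]  S=[0.9439 -0.0706; -0.0706 0.6274]  K=[0.5826 -0.0156; 0.0788 0.4724]  nu=[4.6222, -1.2746]  x^+=[0.8244, 0.2814]  P^+=[0.2278 0.0011; 0.0011 0.1529]

x_post = [0.8244, 0.2814]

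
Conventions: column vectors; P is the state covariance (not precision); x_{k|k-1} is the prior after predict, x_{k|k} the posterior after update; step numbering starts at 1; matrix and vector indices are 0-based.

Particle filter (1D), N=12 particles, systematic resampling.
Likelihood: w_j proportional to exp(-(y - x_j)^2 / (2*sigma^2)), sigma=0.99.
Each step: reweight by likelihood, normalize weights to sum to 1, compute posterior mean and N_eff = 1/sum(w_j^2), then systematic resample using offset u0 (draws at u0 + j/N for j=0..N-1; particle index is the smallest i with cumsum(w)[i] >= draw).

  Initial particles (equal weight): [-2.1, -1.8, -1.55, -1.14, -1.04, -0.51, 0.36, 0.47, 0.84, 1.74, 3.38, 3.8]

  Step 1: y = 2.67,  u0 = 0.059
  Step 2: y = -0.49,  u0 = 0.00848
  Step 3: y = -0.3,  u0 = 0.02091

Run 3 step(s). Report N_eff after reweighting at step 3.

step 1: w=[0.0000, 0.0000, 0.0000, 0.0003, 0.0004, 0.0025, 0.0289, 0.0372, 0.0796, 0.2825, 0.3396, 0.2290]  mean=2.6022  Neff=3.9040  idx=[7, 8, 9, 9, 9, 10, 10, 10, 10, 11, 11, 11]
step 2: w=[0.4921, 0.3194, 0.0623, 0.0623, 0.0623, 0.0004, 0.0004, 0.0004, 0.0004, 0.0001, 0.0001, 0.0001]  mean=0.8306  Neff=2.8110  idx=[0, 0, 0, 0, 0, 0, 1, 1, 1, 1, 2, 3]
step 3: w=[0.1097, 0.1097, 0.1097, 0.1097, 0.1097, 0.1097, 0.0765, 0.0765, 0.0765, 0.0765, 0.0178, 0.0178]  mean=0.6284  Neff=10.3844  idx=[0, 0, 1, 2, 3, 3, 4, 5, 6, 7, 8, 9]

N_eff = 10.3844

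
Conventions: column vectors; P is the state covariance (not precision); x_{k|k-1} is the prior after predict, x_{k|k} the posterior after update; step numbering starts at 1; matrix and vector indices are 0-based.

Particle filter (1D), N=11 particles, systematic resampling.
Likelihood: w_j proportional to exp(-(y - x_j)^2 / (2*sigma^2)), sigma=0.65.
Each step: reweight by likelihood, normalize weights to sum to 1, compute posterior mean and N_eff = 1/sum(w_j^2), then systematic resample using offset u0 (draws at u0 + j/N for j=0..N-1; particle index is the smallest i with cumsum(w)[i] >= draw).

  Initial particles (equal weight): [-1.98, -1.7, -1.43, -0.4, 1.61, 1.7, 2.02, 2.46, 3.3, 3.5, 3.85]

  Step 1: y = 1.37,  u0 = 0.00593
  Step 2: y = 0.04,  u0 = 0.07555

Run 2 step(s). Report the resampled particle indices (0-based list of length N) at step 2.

step 1: w=[0.0000, 0.0000, 0.0000, 0.0091, 0.3451, 0.3247, 0.2241, 0.0905, 0.0045, 0.0017, 0.0003]  mean=1.8011  Neff=3.5331  idx=[3, 4, 4, 4, 5, 5, 5, 5, 6, 6, 7]
step 2: w=[0.7030, 0.0478, 0.0478, 0.0478, 0.0339, 0.0339, 0.0339, 0.0339, 0.0085, 0.0085, 0.0009]  mean=0.2169  Neff=1.9770  idx=[0, 0, 0, 0, 0, 0, 0, 1, 3, 5, 8]

resampled_idx = [0, 0, 0, 0, 0, 0, 0, 1, 3, 5, 8]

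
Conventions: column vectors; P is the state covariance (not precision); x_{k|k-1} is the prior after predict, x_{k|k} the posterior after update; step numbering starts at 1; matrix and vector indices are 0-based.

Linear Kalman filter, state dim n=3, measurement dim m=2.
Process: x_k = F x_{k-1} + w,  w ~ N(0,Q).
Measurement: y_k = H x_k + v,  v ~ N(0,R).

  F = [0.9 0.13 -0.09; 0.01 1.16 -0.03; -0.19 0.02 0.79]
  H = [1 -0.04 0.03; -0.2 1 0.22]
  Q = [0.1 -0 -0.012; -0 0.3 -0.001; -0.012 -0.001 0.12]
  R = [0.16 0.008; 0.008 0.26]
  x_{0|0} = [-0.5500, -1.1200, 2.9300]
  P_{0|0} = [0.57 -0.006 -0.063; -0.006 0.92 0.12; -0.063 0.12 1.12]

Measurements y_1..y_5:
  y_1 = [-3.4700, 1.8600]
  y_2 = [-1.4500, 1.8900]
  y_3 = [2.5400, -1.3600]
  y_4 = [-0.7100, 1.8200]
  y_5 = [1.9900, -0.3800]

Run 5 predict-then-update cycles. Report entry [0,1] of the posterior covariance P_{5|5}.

P_post[0,1] = 0.0424

step 1: x^-=[-0.9043, -1.3926, 2.3968]  P^-=[0.5923 0.1294 -0.2204; 0.1294 1.5306 0.1031; -0.2204 0.1031 0.8627]  S=[0.7317 -0.0806; -0.0806 1.8690]  K=[0.7949 0.0142; 0.1882 0.8253; -0.2529 0.1694]  nu=[-2.6933, 2.5444]  x^+=[-3.0093, 0.2004, 3.5088]  P^+=[0.1314 0.0511 -0.0673; 0.0511 0.2566 -0.1376; -0.0673 -0.1376 0.7554]
step 2: x^-=[-2.9981, 0.0971, 3.3478]  P^-=[0.2429 0.1121 -0.1507; 0.1121 0.6568 -0.1514; -0.1507 -0.1514 0.6117]  S=[0.3869 0.0147; 0.0147 0.8579]  K=[0.6037 0.0250; 0.1836 0.6974; -0.3273 0.0212]  nu=[1.4515, 0.4568]  x^+=[-2.1104, 0.6822, 2.8824]  P^+=[0.1010 0.0480 -0.0748; 0.0480 0.2227 -0.1375; -0.0748 -0.1375 0.5701]
step 3: x^-=[-2.0701, 0.6837, 2.6917]  P^-=[0.2167 0.1032 -0.1379; 0.1032 0.6109 -0.1470; -0.1379 -0.1470 0.4973]  S=[0.3620 0.0149; 0.0149 0.8098]  K=[0.5748 0.0259; 0.1771 0.6857; -0.3232 -0.0065]  nu=[4.5567, -3.0499]  x^+=[0.4704, -0.6003, 1.2390]  P^+=[0.0961 0.0460 -0.0703; 0.0460 0.2152 -0.1194; -0.0703 -0.1194 0.4594]
step 4: x^-=[0.2338, -0.7289, 0.8774]  P^-=[0.2102 0.0975 -0.1241; 0.0975 0.5994 -0.1275; -0.1241 -0.1275 0.4272]  S=[0.3566 0.0139; 0.0139 0.8043]  K=[0.5671 0.0253; 0.1690 0.6832; -0.2975 -0.0057]  nu=[-0.9993, 2.4026]  x^+=[-0.2721, 0.7437, 1.1611]  P^+=[0.0946 0.0440 -0.0637; 0.0440 0.2106 -0.1036; -0.0637 -0.1036 0.3956]
step 5: x^-=[-0.2527, 0.8251, 0.9838]  P^-=[0.2064 0.0927 -0.1129; 0.0927 0.5920 -0.1111; -0.1129 -0.1111 0.3859]  S=[0.3538 0.0125; 0.0125 0.8029]  K=[0.5626 0.0243; 0.1616 0.6813; -0.2737 -0.0003]  nu=[2.2462, -1.4721]  x^+=[0.9751, 0.1851, 0.3695]  P^+=[0.0936 0.0424 -0.0583; 0.0424 0.2074 -0.0930; -0.0583 -0.0930 0.3594]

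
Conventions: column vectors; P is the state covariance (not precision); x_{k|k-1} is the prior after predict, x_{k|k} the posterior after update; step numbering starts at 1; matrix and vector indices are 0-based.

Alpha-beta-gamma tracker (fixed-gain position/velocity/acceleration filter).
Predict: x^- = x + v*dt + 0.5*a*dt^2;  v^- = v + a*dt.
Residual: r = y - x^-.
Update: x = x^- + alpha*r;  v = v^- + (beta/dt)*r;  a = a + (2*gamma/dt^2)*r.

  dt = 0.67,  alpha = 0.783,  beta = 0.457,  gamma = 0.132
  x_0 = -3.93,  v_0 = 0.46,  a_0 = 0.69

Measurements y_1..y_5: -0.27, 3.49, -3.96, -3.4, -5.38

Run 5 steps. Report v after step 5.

v_post = -5.3797

step 1: x_pred=-3.4669  r=3.1969  x^+=-0.9637  v^+=3.1029  a^+=2.5701
step 2: x_pred=1.6921  r=1.7979  x^+=3.0998  v^+=6.0512  a^+=3.6275
step 3: x_pred=7.9684  r=-11.9284  x^+=-1.3715  v^+=0.3454  a^+=-3.3876
step 4: x_pred=-1.9005  r=-1.4995  x^+=-3.0746  v^+=-2.9471  a^+=-4.2695
step 5: x_pred=-6.0074  r=0.6274  x^+=-5.5162  v^+=-5.3797  a^+=-3.9005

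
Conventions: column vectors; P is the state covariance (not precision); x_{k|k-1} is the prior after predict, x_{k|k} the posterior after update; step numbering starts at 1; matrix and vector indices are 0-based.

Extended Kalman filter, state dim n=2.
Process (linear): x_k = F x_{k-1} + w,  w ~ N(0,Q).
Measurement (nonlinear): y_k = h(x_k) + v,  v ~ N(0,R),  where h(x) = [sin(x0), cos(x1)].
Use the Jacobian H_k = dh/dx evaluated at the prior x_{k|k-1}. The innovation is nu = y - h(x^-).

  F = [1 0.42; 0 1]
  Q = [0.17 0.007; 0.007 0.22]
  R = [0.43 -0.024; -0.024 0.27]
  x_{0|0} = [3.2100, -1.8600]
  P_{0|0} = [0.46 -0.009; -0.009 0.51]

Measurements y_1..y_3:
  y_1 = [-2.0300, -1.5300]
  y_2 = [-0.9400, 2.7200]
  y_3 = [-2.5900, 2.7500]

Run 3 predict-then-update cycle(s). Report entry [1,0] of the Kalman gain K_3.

step 1: x^-=[2.4288, -1.8600]  P^-=[0.7124 0.2122; 0.2122 0.7300]  H_jac=[-0.7565 0.0000; 0.0000 0.9585]  S=[0.8377 -0.1779; -0.1779 0.9406]  K=[-0.6224 0.0985; -0.0351 0.7372]  nu=[-2.6839, -1.2448]  x^+=[3.9767, -2.6835]  P^+=[0.3569 0.0433; 0.0433 0.2086]
step 2: x^-=[2.8497, -2.6835]  P^-=[0.6001 0.1379; 0.1379 0.4286]  H_jac=[-0.9577 0.0000; 0.0000 0.4423]  S=[0.9804 -0.0824; -0.0824 0.3538]  K=[-0.5831 0.0366; -0.0915 0.5144]  nu=[-1.2278, 3.6169]  x^+=[3.6979, -0.7108]  P^+=[0.2627 0.0540; 0.0540 0.3190]
step 3: x^-=[3.3994, -0.7108]  P^-=[0.5343 0.1949; 0.1949 0.5390]  H_jac=[-0.9670 0.0000; 0.0000 0.6524]  S=[0.9296 -0.1470; -0.1470 0.4994]  K=[-0.5407 0.0955; -0.0959 0.6759]  nu=[-2.3350, 1.9921]  x^+=[4.8523, 0.8596]  P^+=[0.2428 0.0594; 0.0594 0.2832]

K[1,0] = -0.0959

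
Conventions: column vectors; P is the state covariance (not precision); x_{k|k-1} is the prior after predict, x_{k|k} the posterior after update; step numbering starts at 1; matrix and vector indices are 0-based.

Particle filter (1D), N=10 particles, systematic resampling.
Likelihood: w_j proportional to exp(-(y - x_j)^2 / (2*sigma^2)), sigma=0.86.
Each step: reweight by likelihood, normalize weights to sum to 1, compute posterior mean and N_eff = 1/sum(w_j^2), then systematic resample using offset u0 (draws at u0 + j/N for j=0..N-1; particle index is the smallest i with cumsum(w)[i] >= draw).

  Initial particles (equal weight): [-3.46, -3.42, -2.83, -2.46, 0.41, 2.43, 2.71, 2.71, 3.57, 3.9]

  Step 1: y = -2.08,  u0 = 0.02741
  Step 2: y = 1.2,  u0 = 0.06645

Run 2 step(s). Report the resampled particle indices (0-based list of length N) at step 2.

resampled_idx = [4, 6, 6, 7, 7, 8, 8, 8, 9, 9]

step 1: w=[0.1267, 0.1363, 0.3138, 0.4163, 0.0069, 0.0000, 0.0000, 0.0000, 0.0000, 0.0000]  mean=-2.8137  Neff=3.2634  idx=[0, 1, 1, 2, 2, 2, 3, 3, 3, 3]
step 2: w=[0.0008, 0.0010, 0.0010, 0.0328, 0.0328, 0.0328, 0.2247, 0.2247, 0.2247, 0.2247]  mean=-2.4992  Neff=4.8751  idx=[4, 6, 6, 7, 7, 8, 8, 8, 9, 9]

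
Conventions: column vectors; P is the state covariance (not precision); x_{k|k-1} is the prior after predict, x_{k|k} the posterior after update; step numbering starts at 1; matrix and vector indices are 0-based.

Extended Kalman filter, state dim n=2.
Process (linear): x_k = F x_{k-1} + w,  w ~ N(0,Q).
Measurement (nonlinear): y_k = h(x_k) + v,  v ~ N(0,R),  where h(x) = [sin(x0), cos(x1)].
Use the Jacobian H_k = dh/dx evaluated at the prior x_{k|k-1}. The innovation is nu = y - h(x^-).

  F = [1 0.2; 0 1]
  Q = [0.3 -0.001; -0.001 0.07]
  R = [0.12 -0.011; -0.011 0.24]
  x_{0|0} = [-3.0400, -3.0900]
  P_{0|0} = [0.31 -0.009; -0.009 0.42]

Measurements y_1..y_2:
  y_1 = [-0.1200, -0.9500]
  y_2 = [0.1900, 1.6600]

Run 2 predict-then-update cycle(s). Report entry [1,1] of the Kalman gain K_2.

K[1,1] = 0.2515

step 1: x^-=[-3.6580, -3.0900]  P^-=[0.6232 0.0740; 0.0740 0.4900]  H_jac=[-0.8696 0.0000; 0.0000 0.0516]  S=[0.5913 -0.0143; -0.0143 0.2413]  K=[-0.9175 -0.0386; -0.1065 0.0984]  nu=[-0.6138, 0.0487]  x^+=[-3.0968, -3.0199]  P^+=[0.1261 0.0159; 0.0159 0.4807]
step 2: x^-=[-3.7007, -3.0199]  P^-=[0.4517 0.1111; 0.1111 0.5507]  H_jac=[-0.8477 0.0000; 0.0000 0.1214]  S=[0.4446 -0.0224; -0.0224 0.2481]  K=[-0.8625 -0.0236; -0.1991 0.2515]  nu=[-0.3405, 2.6526]  x^+=[-3.4698, -2.2850]  P^+=[0.1218 0.0314; 0.0314 0.5151]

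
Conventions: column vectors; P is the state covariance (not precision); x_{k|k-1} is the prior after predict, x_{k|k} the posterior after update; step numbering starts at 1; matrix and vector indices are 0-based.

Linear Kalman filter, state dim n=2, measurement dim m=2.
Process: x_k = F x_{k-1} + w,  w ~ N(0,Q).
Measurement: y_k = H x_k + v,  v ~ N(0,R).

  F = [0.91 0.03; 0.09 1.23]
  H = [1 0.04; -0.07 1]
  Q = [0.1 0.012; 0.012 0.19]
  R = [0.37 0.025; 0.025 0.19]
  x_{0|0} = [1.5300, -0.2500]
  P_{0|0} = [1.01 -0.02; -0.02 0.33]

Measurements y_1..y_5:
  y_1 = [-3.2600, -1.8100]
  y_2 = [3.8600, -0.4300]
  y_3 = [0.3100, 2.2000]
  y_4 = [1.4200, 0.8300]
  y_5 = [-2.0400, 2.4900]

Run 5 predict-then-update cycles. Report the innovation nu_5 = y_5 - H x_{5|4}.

innov = [-2.9500, 1.0992]

step 1: x^-=[1.3848, -0.1698]  P^-=[0.9356 0.0845; 0.0845 0.6930]  S=[1.3135 0.0714; 0.0714 0.8758]  K=[0.7169 -0.0368; 0.0429 0.7811]  nu=[-4.6380, -1.5433]  x^+=[-1.8833, -1.5742]  P^+=[0.2632 0.0293; 0.0293 0.1515]
step 2: x^-=[-1.7610, -2.1058]  P^-=[0.3197 0.0721; 0.0721 0.4279]  S=[0.6961 0.0916; 0.0916 0.6094]  K=[0.4618 0.0121; 0.0375 0.6883]  nu=[5.7052, 1.5525]  x^+=[0.8922, -0.8231]  P^+=[0.1701 0.0258; 0.0258 0.1335]
step 3: x^-=[0.7872, -0.9321]  P^-=[0.2424 0.0598; 0.0598 0.3991]  S=[0.6178 0.0836; 0.0836 0.5819]  K=[0.3939 0.0170; 0.0314 0.6741]  nu=[-0.4399, 3.1872]  x^+=[0.6680, 1.2027]  P^+=[0.1452 0.0232; 0.0232 0.1305]
step 4: x^-=[0.6439, 1.5394]  P^-=[0.2217 0.0548; 0.0548 0.3937]  S=[0.5967 0.0799; 0.0799 0.5772]  K=[0.3730 0.0164; 0.0283 0.6716]  nu=[0.7145, -0.6643]  x^+=[0.8995, 1.1134]  P^+=[0.1375 0.0221; 0.0221 0.1299]
step 5: x^-=[0.8519, 1.4505]  P^-=[0.2152 0.0528; 0.0528 0.3925]  S=[0.5901 0.0783; 0.0783 0.5761]  K=[0.3662 0.0158; 0.0271 0.6711]  nu=[-2.9500, 1.0992]  x^+=[-0.2110, 2.1083]  P^+=[0.1350 0.0216; 0.0216 0.1297]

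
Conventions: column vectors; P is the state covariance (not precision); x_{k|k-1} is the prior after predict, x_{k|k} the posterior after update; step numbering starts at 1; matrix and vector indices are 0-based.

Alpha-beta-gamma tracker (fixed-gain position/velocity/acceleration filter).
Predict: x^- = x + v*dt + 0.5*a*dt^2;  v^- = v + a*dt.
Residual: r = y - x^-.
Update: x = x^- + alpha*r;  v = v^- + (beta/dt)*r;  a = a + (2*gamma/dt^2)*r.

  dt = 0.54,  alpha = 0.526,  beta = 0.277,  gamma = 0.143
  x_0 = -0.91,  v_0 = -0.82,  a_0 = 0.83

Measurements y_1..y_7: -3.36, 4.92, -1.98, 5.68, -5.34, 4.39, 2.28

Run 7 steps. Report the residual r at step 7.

step 1: x_pred=-1.2318  r=-2.1282  x^+=-2.3512  v^+=-1.4635  a^+=-1.2573
step 2: x_pred=-3.3248  r=8.2448  x^+=1.0119  v^+=2.0868  a^+=6.8292
step 3: x_pred=3.1345  r=-5.1145  x^+=0.4443  v^+=3.1510  a^+=1.8128
step 4: x_pred=2.4101  r=3.2699  x^+=4.1301  v^+=5.8073  a^+=5.0199
step 5: x_pred=7.9979  r=-13.3379  x^+=0.9822  v^+=1.6762  a^+=-8.0619
step 6: x_pred=0.7119  r=3.6781  x^+=2.6466  v^+=-0.7905  a^+=-4.4544
step 7: x_pred=1.5702  r=0.7098  x^+=1.9436  v^+=-2.8318  a^+=-3.7583

resid = 0.7098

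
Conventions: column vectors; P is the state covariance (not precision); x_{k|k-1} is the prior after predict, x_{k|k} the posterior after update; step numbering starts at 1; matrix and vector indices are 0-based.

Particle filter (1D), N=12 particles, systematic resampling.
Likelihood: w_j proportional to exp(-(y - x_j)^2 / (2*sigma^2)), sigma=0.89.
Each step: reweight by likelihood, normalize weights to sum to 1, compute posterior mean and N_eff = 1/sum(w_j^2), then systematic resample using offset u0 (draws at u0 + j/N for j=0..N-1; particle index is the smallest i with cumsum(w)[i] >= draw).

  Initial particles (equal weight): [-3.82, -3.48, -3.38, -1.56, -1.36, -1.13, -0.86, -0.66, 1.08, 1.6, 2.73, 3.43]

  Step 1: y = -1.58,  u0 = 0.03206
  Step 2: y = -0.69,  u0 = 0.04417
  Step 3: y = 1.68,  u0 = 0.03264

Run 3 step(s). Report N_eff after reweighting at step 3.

N_eff = 6.2502

step 1: w=[0.0095, 0.0230, 0.0291, 0.2250, 0.2183, 0.1980, 0.1622, 0.1319, 0.0026, 0.0004, 0.0000, 0.0000]  mean=-1.3095  Neff=5.4746  idx=[1, 3, 3, 3, 4, 4, 5, 5, 5, 6, 7, 7]
step 2: w=[0.0008, 0.0688, 0.0688, 0.0688, 0.0836, 0.0836, 0.0982, 0.0982, 0.0982, 0.1090, 0.1109, 0.1109]  mean=-1.1255  Neff=10.6816  idx=[1, 2, 4, 5, 6, 6, 7, 8, 9, 10, 10, 11]
step 3: w=[0.0090, 0.0090, 0.0198, 0.0198, 0.0464, 0.0464, 0.0464, 0.0464, 0.1155, 0.2138, 0.2138, 0.2138]  mean=-0.8142  Neff=6.2502  idx=[2, 5, 7, 8, 9, 9, 9, 10, 10, 10, 11, 11]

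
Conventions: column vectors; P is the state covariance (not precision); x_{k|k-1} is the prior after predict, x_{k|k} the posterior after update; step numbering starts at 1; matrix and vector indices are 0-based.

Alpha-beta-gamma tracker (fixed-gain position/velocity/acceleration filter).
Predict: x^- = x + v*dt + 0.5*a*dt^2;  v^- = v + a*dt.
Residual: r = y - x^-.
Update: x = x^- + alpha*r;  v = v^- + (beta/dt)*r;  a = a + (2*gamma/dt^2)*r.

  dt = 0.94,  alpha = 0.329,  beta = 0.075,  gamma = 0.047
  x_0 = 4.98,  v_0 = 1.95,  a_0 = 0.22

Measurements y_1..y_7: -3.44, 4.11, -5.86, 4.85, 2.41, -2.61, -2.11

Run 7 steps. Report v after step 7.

step 1: x_pred=6.9102  r=-10.3502  x^+=3.5050  v^+=1.3310  a^+=-0.8811
step 2: x_pred=4.3668  r=-0.2568  x^+=4.2823  v^+=0.4823  a^+=-0.9084
step 3: x_pred=4.3343  r=-10.1943  x^+=0.9804  v^+=-1.1850  a^+=-1.9929
step 4: x_pred=-1.0140  r=5.8640  x^+=0.9153  v^+=-2.5905  a^+=-1.3691
step 5: x_pred=-2.1246  r=4.5346  x^+=-0.6327  v^+=-3.5156  a^+=-0.8867
step 6: x_pred=-4.3292  r=1.7192  x^+=-3.7636  v^+=-4.2119  a^+=-0.7038
step 7: x_pred=-8.0337  r=5.9237  x^+=-6.0848  v^+=-4.4009  a^+=-0.0736

v_post = -4.4009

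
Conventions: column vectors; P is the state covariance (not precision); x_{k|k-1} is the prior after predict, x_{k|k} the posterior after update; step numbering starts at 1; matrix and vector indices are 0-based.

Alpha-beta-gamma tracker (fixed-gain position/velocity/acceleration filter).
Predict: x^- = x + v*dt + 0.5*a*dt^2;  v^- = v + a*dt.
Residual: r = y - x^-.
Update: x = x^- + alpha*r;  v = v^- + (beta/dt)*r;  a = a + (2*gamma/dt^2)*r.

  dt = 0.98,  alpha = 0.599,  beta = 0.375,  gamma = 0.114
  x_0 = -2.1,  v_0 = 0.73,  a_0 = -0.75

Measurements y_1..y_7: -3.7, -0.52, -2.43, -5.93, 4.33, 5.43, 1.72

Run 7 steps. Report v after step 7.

step 1: x_pred=-1.7448  r=-1.9552  x^+=-2.9159  v^+=-0.7532  a^+=-1.2142
step 2: x_pred=-4.2371  r=3.7171  x^+=-2.0106  v^+=-0.5207  a^+=-0.3317
step 3: x_pred=-2.6802  r=0.2502  x^+=-2.5303  v^+=-0.7501  a^+=-0.2723
step 4: x_pred=-3.3962  r=-2.5338  x^+=-4.9139  v^+=-1.9866  a^+=-0.8739
step 5: x_pred=-7.2804  r=11.6104  x^+=-0.3258  v^+=1.5998  a^+=1.8824
step 6: x_pred=2.1460  r=3.2840  x^+=4.1131  v^+=4.7012  a^+=2.6621
step 7: x_pred=9.9986  r=-8.2786  x^+=5.0397  v^+=4.1422  a^+=0.6967

v_post = 4.1422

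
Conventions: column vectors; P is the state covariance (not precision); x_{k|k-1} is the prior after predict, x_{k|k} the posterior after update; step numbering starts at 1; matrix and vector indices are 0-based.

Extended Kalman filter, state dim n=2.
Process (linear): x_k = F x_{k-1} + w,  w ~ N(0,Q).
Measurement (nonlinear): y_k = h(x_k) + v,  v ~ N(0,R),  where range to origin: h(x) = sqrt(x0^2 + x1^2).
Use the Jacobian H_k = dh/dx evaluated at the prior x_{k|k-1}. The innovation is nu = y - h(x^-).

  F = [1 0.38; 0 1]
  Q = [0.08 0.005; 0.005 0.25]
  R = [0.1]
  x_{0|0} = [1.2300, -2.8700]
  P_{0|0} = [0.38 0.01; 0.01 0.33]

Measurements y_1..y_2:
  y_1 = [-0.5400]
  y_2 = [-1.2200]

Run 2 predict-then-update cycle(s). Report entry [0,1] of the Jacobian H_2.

H_jac[0,1] = 0.0835

step 1: x^-=[0.1394, -2.8700]  P^-=[0.5153 0.1404; 0.1404 0.5800]  H_jac=[0.0485 -0.9988]  S=[0.6662]  K=[-0.1730; -0.8593]  nu=[-3.4134]  x^+=[0.7298, 0.0631]  P^+=[0.4953 0.0414; 0.0414 0.0880]
step 2: x^-=[0.7538, 0.0631]  P^-=[0.6195 0.0798; 0.0798 0.3380]  H_jac=[0.9965 0.0835]  S=[0.7308]  K=[0.8538; 0.1475]  nu=[-1.9764]  x^+=[-0.9338, -0.2283]  P^+=[0.0867 -0.0122; -0.0122 0.3221]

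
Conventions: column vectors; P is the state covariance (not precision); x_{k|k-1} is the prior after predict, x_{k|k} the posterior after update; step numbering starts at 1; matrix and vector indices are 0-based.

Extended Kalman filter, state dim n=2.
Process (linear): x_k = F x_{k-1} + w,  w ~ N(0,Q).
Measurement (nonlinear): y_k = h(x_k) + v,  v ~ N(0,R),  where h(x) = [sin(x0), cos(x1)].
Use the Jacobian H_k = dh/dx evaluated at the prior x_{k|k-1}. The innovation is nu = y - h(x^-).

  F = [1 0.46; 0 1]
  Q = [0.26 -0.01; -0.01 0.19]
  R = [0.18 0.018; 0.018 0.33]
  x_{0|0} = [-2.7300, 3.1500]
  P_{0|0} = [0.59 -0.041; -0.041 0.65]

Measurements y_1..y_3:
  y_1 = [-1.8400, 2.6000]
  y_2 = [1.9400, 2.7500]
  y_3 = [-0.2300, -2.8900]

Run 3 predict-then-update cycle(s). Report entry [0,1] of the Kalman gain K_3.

step 1: x^-=[-1.2810, 3.1500]  P^-=[0.9498 0.2480; 0.2480 0.8400]  H_jac=[0.2858 0.0000; 0.0000 0.0084]  S=[0.2576 0.0186; 0.0186 0.3301]  K=[1.0577 -0.0533; 0.2747 0.0059]  nu=[-0.8817, 3.6000]  x^+=[-2.4053, 2.9291]  P^+=[0.6629 0.1734; 0.1734 0.8205]
step 2: x^-=[-1.0579, 2.9291]  P^-=[1.2560 0.5408; 0.5408 1.0105]  H_jac=[0.4907 0.0000; 0.0000 -0.2109]  S=[0.4824 -0.0380; -0.0380 0.3750]  K=[1.2637 -0.1763; 0.5094 -0.5168]  nu=[2.8113, 3.7275]  x^+=[1.8377, 2.4348]  P^+=[0.4571 0.1679; 0.1679 0.7651]
step 3: x^-=[2.9578, 2.4348]  P^-=[1.0335 0.5099; 0.5099 0.9551]  H_jac=[-0.9832 0.0000; 0.0000 -0.6494]  S=[1.1790 0.3435; 0.3435 0.7328]  K=[-0.8457 -0.0554; -0.2068 -0.7495]  nu=[-0.4128, -2.1295]  x^+=[3.4248, 4.1163]  P^+=[0.1558 0.0516; 0.0516 0.3866]

K[0,1] = -0.0554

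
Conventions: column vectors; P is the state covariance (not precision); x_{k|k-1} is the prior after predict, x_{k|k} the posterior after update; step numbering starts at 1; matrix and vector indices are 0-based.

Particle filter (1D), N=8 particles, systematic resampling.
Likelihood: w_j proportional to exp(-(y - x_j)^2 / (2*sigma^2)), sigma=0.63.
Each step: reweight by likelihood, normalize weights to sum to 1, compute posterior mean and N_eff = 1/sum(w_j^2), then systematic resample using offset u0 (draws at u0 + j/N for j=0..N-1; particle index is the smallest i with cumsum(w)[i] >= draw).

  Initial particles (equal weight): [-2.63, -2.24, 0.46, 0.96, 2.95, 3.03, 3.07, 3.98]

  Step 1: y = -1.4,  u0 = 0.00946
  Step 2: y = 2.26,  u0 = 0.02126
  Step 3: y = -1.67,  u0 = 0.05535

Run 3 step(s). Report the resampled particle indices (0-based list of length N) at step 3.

resampled_idx = [0, 1, 2, 3, 4, 5, 6, 7]

step 1: w=[0.2593, 0.7168, 0.0223, 0.0016, 0.0000, 0.0000, 0.0000, 0.0000]  mean=-2.2758  Neff=1.7194  idx=[0, 0, 1, 1, 1, 1, 1, 1]
step 2: w=[0.0016, 0.0016, 0.1661, 0.1661, 0.1661, 0.1661, 0.1661, 0.1661]  mean=-2.2413  Neff=6.0395  idx=[2, 2, 3, 4, 5, 5, 6, 7]
step 3: w=[0.1250, 0.1250, 0.1250, 0.1250, 0.1250, 0.1250, 0.1250, 0.1250]  mean=-2.2400  Neff=8.0000  idx=[0, 1, 2, 3, 4, 5, 6, 7]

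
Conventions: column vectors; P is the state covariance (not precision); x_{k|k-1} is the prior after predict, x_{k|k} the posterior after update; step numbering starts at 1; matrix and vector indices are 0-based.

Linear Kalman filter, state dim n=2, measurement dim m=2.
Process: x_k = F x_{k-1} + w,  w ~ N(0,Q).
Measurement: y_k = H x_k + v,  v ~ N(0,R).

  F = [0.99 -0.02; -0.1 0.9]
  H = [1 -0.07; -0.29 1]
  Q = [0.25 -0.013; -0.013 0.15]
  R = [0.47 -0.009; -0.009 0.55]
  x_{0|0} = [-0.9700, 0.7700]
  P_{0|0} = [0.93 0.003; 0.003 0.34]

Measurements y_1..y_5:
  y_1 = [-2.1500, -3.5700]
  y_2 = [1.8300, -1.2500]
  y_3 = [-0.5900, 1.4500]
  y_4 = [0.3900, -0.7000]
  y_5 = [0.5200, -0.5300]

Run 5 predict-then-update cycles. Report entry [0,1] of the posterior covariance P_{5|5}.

P_post[0,1] = 0.0240

step 1: x^-=[-0.9757, 0.7900]  P^-=[1.1615 -0.1085; -0.1085 0.4342]  S=[1.6488 -0.4869; -0.4869 1.1448]  K=[0.6795 -0.1000; 0.0410 0.4242]  nu=[-1.1190, -4.6430]  x^+=[-1.2719, -1.2254]  P^+=[0.3225 0.0324; 0.0324 0.2423]
step 2: x^-=[-1.2346, -0.9757]  P^-=[0.5649 -0.0203; -0.0203 0.3437]  S=[1.0395 -0.2176; -0.2176 0.9530]  K=[0.5297 -0.0723; 0.0358 0.3750]  nu=[2.9963, -0.6323]  x^+=[0.3983, -1.1055]  P^+=[0.2516 0.0284; 0.0284 0.2142]
step 3: x^-=[0.4164, -1.0348]  P^-=[0.4956 -0.0164; -0.0164 0.3209]  S=[0.9694 -0.1919; -0.1919 0.9220]  K=[0.4985 -0.0699; 0.0311 0.3596]  nu=[-1.0789, 2.6056]  x^+=[-0.3035, -0.1313]  P^+=[0.2367 0.0257; 0.0257 0.2050]
step 4: x^-=[-0.2978, -0.0879]  P^-=[0.4811 -0.0171; -0.0171 0.3138]  S=[0.9550 -0.1880; -0.1880 0.9142]  K=[0.4912 -0.0704; 0.0288 0.3546]  nu=[0.6817, -0.6985]  x^+=[0.0861, -0.3159]  P^+=[0.2332 0.0245; 0.0245 0.2019]
step 5: x^-=[0.0916, -0.2929]  P^-=[0.4777 -0.0178; -0.0178 0.3114]  S=[0.9517 -0.1875; -0.1875 0.9120]  K=[0.4893 -0.0709; 0.0279 0.3529]  nu=[0.4079, -0.2105]  x^+=[0.3061, -0.3558]  P^+=[0.2323 0.0240; 0.0240 0.2008]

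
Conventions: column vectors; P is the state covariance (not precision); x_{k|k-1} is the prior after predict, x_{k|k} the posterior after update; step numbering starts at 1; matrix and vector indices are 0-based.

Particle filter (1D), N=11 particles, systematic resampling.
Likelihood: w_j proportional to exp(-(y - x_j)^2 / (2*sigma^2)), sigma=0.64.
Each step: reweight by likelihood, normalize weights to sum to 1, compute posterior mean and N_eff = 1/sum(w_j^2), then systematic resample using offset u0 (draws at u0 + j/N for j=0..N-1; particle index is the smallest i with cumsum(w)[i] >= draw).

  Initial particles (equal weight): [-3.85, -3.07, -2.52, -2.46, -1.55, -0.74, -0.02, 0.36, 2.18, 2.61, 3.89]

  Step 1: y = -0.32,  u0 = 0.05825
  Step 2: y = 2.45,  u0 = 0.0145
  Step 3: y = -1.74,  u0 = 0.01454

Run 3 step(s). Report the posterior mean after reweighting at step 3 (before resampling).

step 1: w=[0.0000, 0.0000, 0.0011, 0.0015, 0.0648, 0.3310, 0.3678, 0.2335, 0.0002, 0.0000, 0.0000]  mean=-0.2749  Neff=3.2939  idx=[4, 5, 5, 5, 6, 6, 6, 6, 7, 7, 7]
step 2: w=[0.0000, 0.0002, 0.0002, 0.0002, 0.0346, 0.0346, 0.0346, 0.0346, 0.2870, 0.2870, 0.2870]  mean=0.3066  Neff=3.9712  idx=[4, 7, 8, 8, 8, 9, 9, 9, 10, 10, 10]
step 3: w=[0.2833, 0.2833, 0.0482, 0.0482, 0.0482, 0.0482, 0.0482, 0.0482, 0.0482, 0.0482, 0.0482]  mean=0.1447  Neff=5.5134  idx=[0, 0, 0, 1, 1, 1, 1, 3, 5, 7, 9]

post_mean = 0.1447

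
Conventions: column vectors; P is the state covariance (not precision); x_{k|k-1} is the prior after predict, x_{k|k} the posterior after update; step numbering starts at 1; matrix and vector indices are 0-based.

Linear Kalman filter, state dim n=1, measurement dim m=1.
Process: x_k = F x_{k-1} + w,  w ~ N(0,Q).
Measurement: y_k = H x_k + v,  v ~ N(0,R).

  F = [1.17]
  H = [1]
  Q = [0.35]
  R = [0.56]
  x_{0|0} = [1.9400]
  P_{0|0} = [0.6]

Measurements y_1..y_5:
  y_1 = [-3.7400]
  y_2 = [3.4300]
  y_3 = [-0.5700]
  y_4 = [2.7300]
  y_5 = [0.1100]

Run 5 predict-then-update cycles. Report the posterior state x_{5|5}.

step 1: x^-=[2.2698]  P^-=[1.1713]  S=[1.7313]  K=[0.6766]  nu=[-6.0098]  x^+=[-1.7961]  P^+=[0.3789]
step 2: x^-=[-2.1015]  P^-=[0.8686]  S=[1.4286]  K=[0.6080]  nu=[5.5315]  x^+=[1.2618]  P^+=[0.3405]
step 3: x^-=[1.4763]  P^-=[0.8161]  S=[1.3761]  K=[0.5931]  nu=[-2.0463]  x^+=[0.2627]  P^+=[0.3321]
step 4: x^-=[0.3074]  P^-=[0.8046]  S=[1.3646]  K=[0.5896]  nu=[2.4226]  x^+=[1.7358]  P^+=[0.3302]
step 5: x^-=[2.0309]  P^-=[0.8020]  S=[1.3620]  K=[0.5888]  nu=[-1.9209]  x^+=[0.8998]  P^+=[0.3298]

x_post = [0.8998]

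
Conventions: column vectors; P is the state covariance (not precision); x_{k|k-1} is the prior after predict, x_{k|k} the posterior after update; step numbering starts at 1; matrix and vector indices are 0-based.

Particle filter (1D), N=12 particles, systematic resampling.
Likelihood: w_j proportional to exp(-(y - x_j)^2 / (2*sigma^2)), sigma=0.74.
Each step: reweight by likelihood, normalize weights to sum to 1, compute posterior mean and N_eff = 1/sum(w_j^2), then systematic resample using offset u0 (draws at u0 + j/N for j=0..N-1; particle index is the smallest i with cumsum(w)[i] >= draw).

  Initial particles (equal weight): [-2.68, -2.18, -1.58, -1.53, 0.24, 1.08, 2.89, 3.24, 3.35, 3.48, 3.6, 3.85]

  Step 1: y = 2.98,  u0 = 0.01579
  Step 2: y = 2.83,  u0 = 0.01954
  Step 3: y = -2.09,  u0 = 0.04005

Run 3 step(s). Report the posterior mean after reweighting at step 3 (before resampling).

post_mean = 2.9005

step 1: w=[0.0000, 0.0000, 0.0000, 0.0000, 0.0002, 0.0076, 0.2045, 0.1937, 0.1818, 0.1640, 0.1450, 0.1032]  mean=3.3258  Neff=5.8479  idx=[6, 6, 6, 7, 7, 8, 8, 9, 9, 10, 10, 11]
step 2: w=[0.1086, 0.1086, 0.1086, 0.0934, 0.0934, 0.0851, 0.0851, 0.0741, 0.0741, 0.0634, 0.0634, 0.0421]  mean=3.2516  Neff=11.3480  idx=[0, 0, 1, 2, 3, 4, 5, 6, 7, 8, 9, 10]
step 3: w=[0.2434, 0.2434, 0.2434, 0.2434, 0.0090, 0.0090, 0.0031, 0.0031, 0.0008, 0.0008, 0.0002, 0.0002]  mean=2.9005  Neff=4.2158  idx=[0, 0, 0, 1, 1, 1, 2, 2, 2, 3, 3, 3]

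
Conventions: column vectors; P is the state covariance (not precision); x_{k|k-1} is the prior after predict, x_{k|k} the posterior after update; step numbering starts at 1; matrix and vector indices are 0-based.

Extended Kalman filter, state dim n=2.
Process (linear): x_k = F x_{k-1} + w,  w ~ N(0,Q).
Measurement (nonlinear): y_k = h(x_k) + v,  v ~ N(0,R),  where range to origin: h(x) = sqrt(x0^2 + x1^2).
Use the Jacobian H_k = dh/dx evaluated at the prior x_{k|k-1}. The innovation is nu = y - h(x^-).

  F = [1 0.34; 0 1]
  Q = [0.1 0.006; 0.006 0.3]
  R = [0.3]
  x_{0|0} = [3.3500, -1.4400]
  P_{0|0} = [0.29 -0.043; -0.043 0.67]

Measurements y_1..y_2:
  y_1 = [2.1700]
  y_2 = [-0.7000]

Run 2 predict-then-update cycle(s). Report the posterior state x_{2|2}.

step 1: x^-=[2.8604, -1.4400]  P^-=[0.4382 0.1908; 0.1908 0.9700]  H_jac=[0.8932 -0.4497]  S=[0.6925]  K=[0.4413; -0.3838]  nu=[-1.0324]  x^+=[2.4048, -1.0438]  P^+=[0.3033 0.3081; 0.3081 0.8680]
step 2: x^-=[2.0499, -1.0438]  P^-=[0.7132 0.6092; 0.6092 1.1680]  H_jac=[0.8911 -0.4538]  S=[0.6141]  K=[0.5847; 0.0210]  nu=[-3.0003]  x^+=[0.2956, -1.1067]  P^+=[0.5032 0.6017; 0.6017 1.1677]

x_post = [0.2956, -1.1067]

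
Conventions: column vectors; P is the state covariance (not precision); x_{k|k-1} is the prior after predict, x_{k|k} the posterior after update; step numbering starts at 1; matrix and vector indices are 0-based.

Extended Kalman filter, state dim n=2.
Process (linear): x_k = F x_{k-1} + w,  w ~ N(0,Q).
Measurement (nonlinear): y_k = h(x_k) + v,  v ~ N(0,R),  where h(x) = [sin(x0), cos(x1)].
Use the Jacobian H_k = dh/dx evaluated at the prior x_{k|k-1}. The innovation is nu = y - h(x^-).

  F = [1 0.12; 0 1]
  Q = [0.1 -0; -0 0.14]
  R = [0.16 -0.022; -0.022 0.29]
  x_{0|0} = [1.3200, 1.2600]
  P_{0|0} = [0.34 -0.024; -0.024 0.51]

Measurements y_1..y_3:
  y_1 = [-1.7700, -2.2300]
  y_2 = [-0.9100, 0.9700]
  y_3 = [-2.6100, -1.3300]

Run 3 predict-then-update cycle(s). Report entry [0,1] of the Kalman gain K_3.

step 1: x^-=[1.4712, 1.2600]  P^-=[0.4416 0.0372; 0.0372 0.6500]  H_jac=[0.0994 0.0000; 0.0000 -0.9521]  S=[0.1644 -0.0255; -0.0255 0.8792]  K=[0.2621 -0.0327; -0.0872 -0.7064]  nu=[-2.7650, -2.5358]  x^+=[0.8295, 3.2924]  P^+=[0.4289 0.0160; 0.0160 0.2132]
step 2: x^-=[1.2245, 3.2924]  P^-=[0.5358 0.0416; 0.0416 0.3532]  H_jac=[0.3394 0.0000; 0.0000 0.1502]  S=[0.2217 -0.0199; -0.0199 0.2980]  K=[0.8270 0.0761; 0.0801 0.1834]  nu=[-1.8507, 1.9587]  x^+=[-0.1568, 3.5034]  P^+=[0.3850 0.0259; 0.0259 0.3423]
step 3: x^-=[0.2636, 3.5034]  P^-=[0.4961 0.0670; 0.0670 0.4823]  H_jac=[0.9655 0.0000; 0.0000 0.3539]  S=[0.6224 0.0009; 0.0009 0.3504]  K=[0.7694 0.0657; 0.1032 0.4869]  nu=[-2.8705, -0.3947]  x^+=[-1.9710, 3.0151]  P^+=[0.1260 0.0060; 0.0060 0.3925]

K[0,1] = 0.0657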